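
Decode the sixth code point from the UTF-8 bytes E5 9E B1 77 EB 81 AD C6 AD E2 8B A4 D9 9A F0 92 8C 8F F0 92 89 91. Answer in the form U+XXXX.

U+065A

Offset 0: leading byte 0xE5 = 11100101 → 3-byte char #1 = E5 9E B1.
Offset 3: leading byte 0x77 = 01110111 → 1-byte char #2 = 77.
Offset 4: leading byte 0xEB = 11101011 → 3-byte char #3 = EB 81 AD.
Offset 7: leading byte 0xC6 = 11000110 → 2-byte char #4 = C6 AD.
Offset 9: leading byte 0xE2 = 11100010 → 3-byte char #5 = E2 8B A4.
Offset 12: leading byte 0xD9 = 11011001 → 2-byte char #6 = D9 9A.
Leading byte 0xD9 = 11011001 matches 110xxxxx → 2-byte sequence.
Byte 1: 0xD9 = 11011001, payload 11001 (5 bits).
Byte 2: 0x9A = 10011010 (10xxxxxx ✓), payload 011010.
Concatenate: 11001011010 = 0x65A (11 bits → U+065A).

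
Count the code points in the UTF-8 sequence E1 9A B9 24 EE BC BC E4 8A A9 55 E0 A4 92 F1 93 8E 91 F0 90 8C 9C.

8

Byte at offset 0: 0xE1 = 11100001 → 3-byte char (#1). Advance 3.
Byte at offset 3: 0x24 = 00100100 → 1-byte char (#2). Advance 1.
Byte at offset 4: 0xEE = 11101110 → 3-byte char (#3). Advance 3.
Byte at offset 7: 0xE4 = 11100100 → 3-byte char (#4). Advance 3.
Byte at offset 10: 0x55 = 01010101 → 1-byte char (#5). Advance 1.
Byte at offset 11: 0xE0 = 11100000 → 3-byte char (#6). Advance 3.
Byte at offset 14: 0xF1 = 11110001 → 4-byte char (#7). Advance 4.
Byte at offset 18: 0xF0 = 11110000 → 4-byte char (#8). Advance 4.
Reached end at offset 22 after 8 code points.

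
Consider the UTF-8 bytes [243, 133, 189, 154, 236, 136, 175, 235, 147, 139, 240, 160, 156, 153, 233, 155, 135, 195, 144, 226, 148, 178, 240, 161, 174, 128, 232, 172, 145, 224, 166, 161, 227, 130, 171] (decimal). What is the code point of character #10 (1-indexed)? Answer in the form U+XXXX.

Offset 0: leading byte 0xF3 = 11110011 → 4-byte char #1 = F3 85 BD 9A.
Offset 4: leading byte 0xEC = 11101100 → 3-byte char #2 = EC 88 AF.
Offset 7: leading byte 0xEB = 11101011 → 3-byte char #3 = EB 93 8B.
Offset 10: leading byte 0xF0 = 11110000 → 4-byte char #4 = F0 A0 9C 99.
Offset 14: leading byte 0xE9 = 11101001 → 3-byte char #5 = E9 9B 87.
Offset 17: leading byte 0xC3 = 11000011 → 2-byte char #6 = C3 90.
Offset 19: leading byte 0xE2 = 11100010 → 3-byte char #7 = E2 94 B2.
Offset 22: leading byte 0xF0 = 11110000 → 4-byte char #8 = F0 A1 AE 80.
Offset 26: leading byte 0xE8 = 11101000 → 3-byte char #9 = E8 AC 91.
Offset 29: leading byte 0xE0 = 11100000 → 3-byte char #10 = E0 A6 A1.
Leading byte 0xE0 = 11100000 matches 1110xxxx → 3-byte sequence.
Byte 1: 0xE0 = 11100000, payload 0000 (4 bits).
Byte 2: 0xA6 = 10100110 (10xxxxxx ✓), payload 100110.
Byte 3: 0xA1 = 10100001 (10xxxxxx ✓), payload 100001.
Concatenate: 0000100110100001 = 0x9A1 (16 bits → U+09A1).

U+09A1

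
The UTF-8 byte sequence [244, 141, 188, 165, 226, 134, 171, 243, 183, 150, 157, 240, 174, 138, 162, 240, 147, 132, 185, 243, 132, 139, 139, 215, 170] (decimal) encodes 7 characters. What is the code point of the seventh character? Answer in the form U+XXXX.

Offset 0: leading byte 0xF4 = 11110100 → 4-byte char #1 = F4 8D BC A5.
Offset 4: leading byte 0xE2 = 11100010 → 3-byte char #2 = E2 86 AB.
Offset 7: leading byte 0xF3 = 11110011 → 4-byte char #3 = F3 B7 96 9D.
Offset 11: leading byte 0xF0 = 11110000 → 4-byte char #4 = F0 AE 8A A2.
Offset 15: leading byte 0xF0 = 11110000 → 4-byte char #5 = F0 93 84 B9.
Offset 19: leading byte 0xF3 = 11110011 → 4-byte char #6 = F3 84 8B 8B.
Offset 23: leading byte 0xD7 = 11010111 → 2-byte char #7 = D7 AA.
Leading byte 0xD7 = 11010111 matches 110xxxxx → 2-byte sequence.
Byte 1: 0xD7 = 11010111, payload 10111 (5 bits).
Byte 2: 0xAA = 10101010 (10xxxxxx ✓), payload 101010.
Concatenate: 10111101010 = 0x5EA (11 bits → U+05EA).

U+05EA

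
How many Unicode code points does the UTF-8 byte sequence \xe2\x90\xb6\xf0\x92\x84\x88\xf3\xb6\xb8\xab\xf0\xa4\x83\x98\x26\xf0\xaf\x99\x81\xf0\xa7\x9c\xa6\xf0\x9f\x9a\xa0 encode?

Byte at offset 0: 0xE2 = 11100010 → 3-byte char (#1). Advance 3.
Byte at offset 3: 0xF0 = 11110000 → 4-byte char (#2). Advance 4.
Byte at offset 7: 0xF3 = 11110011 → 4-byte char (#3). Advance 4.
Byte at offset 11: 0xF0 = 11110000 → 4-byte char (#4). Advance 4.
Byte at offset 15: 0x26 = 00100110 → 1-byte char (#5). Advance 1.
Byte at offset 16: 0xF0 = 11110000 → 4-byte char (#6). Advance 4.
Byte at offset 20: 0xF0 = 11110000 → 4-byte char (#7). Advance 4.
Byte at offset 24: 0xF0 = 11110000 → 4-byte char (#8). Advance 4.
Reached end at offset 28 after 8 code points.

8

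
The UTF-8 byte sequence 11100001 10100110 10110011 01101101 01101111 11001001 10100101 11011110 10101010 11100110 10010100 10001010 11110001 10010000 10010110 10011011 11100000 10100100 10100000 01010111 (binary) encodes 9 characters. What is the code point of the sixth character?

Offset 0: leading byte 0xE1 = 11100001 → 3-byte char #1 = E1 A6 B3.
Offset 3: leading byte 0x6D = 01101101 → 1-byte char #2 = 6D.
Offset 4: leading byte 0x6F = 01101111 → 1-byte char #3 = 6F.
Offset 5: leading byte 0xC9 = 11001001 → 2-byte char #4 = C9 A5.
Offset 7: leading byte 0xDE = 11011110 → 2-byte char #5 = DE AA.
Offset 9: leading byte 0xE6 = 11100110 → 3-byte char #6 = E6 94 8A.
Leading byte 0xE6 = 11100110 matches 1110xxxx → 3-byte sequence.
Byte 1: 0xE6 = 11100110, payload 0110 (4 bits).
Byte 2: 0x94 = 10010100 (10xxxxxx ✓), payload 010100.
Byte 3: 0x8A = 10001010 (10xxxxxx ✓), payload 001010.
Concatenate: 0110010100001010 = 0x650A (16 bits → U+650A).

U+650A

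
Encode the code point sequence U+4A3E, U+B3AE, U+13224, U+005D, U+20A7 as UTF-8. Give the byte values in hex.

E4 A8 BE EB 8E AE F0 93 88 A4 5D E2 82 A7

U+4A3E: 3-byte form → E4 A8 BE.
U+B3AE: 3-byte form → EB 8E AE.
U+13224: 4-byte form → F0 93 88 A4.
U+005D: 1-byte form → 5D.
U+20A7: 3-byte form → E2 82 A7.
Concatenated (14 bytes): E4 A8 BE EB 8E AE F0 93 88 A4 5D E2 82 A7.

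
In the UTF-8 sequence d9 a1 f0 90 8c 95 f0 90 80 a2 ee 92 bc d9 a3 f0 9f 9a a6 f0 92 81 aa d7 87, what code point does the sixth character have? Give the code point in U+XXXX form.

U+1F6A6

Offset 0: leading byte 0xD9 = 11011001 → 2-byte char #1 = D9 A1.
Offset 2: leading byte 0xF0 = 11110000 → 4-byte char #2 = F0 90 8C 95.
Offset 6: leading byte 0xF0 = 11110000 → 4-byte char #3 = F0 90 80 A2.
Offset 10: leading byte 0xEE = 11101110 → 3-byte char #4 = EE 92 BC.
Offset 13: leading byte 0xD9 = 11011001 → 2-byte char #5 = D9 A3.
Offset 15: leading byte 0xF0 = 11110000 → 4-byte char #6 = F0 9F 9A A6.
Leading byte 0xF0 = 11110000 matches 11110xxx → 4-byte sequence.
Byte 1: 0xF0 = 11110000, payload 000 (3 bits).
Byte 2: 0x9F = 10011111 (10xxxxxx ✓), payload 011111.
Byte 3: 0x9A = 10011010 (10xxxxxx ✓), payload 011010.
Byte 4: 0xA6 = 10100110 (10xxxxxx ✓), payload 100110.
Concatenate: 000011111011010100110 = 0x1F6A6 (21 bits → U+1F6A6).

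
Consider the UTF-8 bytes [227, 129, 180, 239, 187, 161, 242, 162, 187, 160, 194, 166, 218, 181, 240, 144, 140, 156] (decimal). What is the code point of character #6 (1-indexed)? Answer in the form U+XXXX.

Offset 0: leading byte 0xE3 = 11100011 → 3-byte char #1 = E3 81 B4.
Offset 3: leading byte 0xEF = 11101111 → 3-byte char #2 = EF BB A1.
Offset 6: leading byte 0xF2 = 11110010 → 4-byte char #3 = F2 A2 BB A0.
Offset 10: leading byte 0xC2 = 11000010 → 2-byte char #4 = C2 A6.
Offset 12: leading byte 0xDA = 11011010 → 2-byte char #5 = DA B5.
Offset 14: leading byte 0xF0 = 11110000 → 4-byte char #6 = F0 90 8C 9C.
Leading byte 0xF0 = 11110000 matches 11110xxx → 4-byte sequence.
Byte 1: 0xF0 = 11110000, payload 000 (3 bits).
Byte 2: 0x90 = 10010000 (10xxxxxx ✓), payload 010000.
Byte 3: 0x8C = 10001100 (10xxxxxx ✓), payload 001100.
Byte 4: 0x9C = 10011100 (10xxxxxx ✓), payload 011100.
Concatenate: 000010000001100011100 = 0x1031C (21 bits → U+1031C).

U+1031C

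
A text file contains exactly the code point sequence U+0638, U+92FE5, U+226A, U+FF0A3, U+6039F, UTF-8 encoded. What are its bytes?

U+0638: 2-byte form → D8 B8.
U+92FE5: 4-byte form → F2 92 BF A5.
U+226A: 3-byte form → E2 89 AA.
U+FF0A3: 4-byte form → F3 BF 82 A3.
U+6039F: 4-byte form → F1 A0 8E 9F.
Concatenated (17 bytes): D8 B8 F2 92 BF A5 E2 89 AA F3 BF 82 A3 F1 A0 8E 9F.

D8 B8 F2 92 BF A5 E2 89 AA F3 BF 82 A3 F1 A0 8E 9F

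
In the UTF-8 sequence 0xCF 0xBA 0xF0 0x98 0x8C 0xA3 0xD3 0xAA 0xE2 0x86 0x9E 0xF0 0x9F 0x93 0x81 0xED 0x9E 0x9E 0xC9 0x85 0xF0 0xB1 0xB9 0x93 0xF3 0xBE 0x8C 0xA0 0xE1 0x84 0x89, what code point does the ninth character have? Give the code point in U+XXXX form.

Offset 0: leading byte 0xCF = 11001111 → 2-byte char #1 = CF BA.
Offset 2: leading byte 0xF0 = 11110000 → 4-byte char #2 = F0 98 8C A3.
Offset 6: leading byte 0xD3 = 11010011 → 2-byte char #3 = D3 AA.
Offset 8: leading byte 0xE2 = 11100010 → 3-byte char #4 = E2 86 9E.
Offset 11: leading byte 0xF0 = 11110000 → 4-byte char #5 = F0 9F 93 81.
Offset 15: leading byte 0xED = 11101101 → 3-byte char #6 = ED 9E 9E.
Offset 18: leading byte 0xC9 = 11001001 → 2-byte char #7 = C9 85.
Offset 20: leading byte 0xF0 = 11110000 → 4-byte char #8 = F0 B1 B9 93.
Offset 24: leading byte 0xF3 = 11110011 → 4-byte char #9 = F3 BE 8C A0.
Leading byte 0xF3 = 11110011 matches 11110xxx → 4-byte sequence.
Byte 1: 0xF3 = 11110011, payload 011 (3 bits).
Byte 2: 0xBE = 10111110 (10xxxxxx ✓), payload 111110.
Byte 3: 0x8C = 10001100 (10xxxxxx ✓), payload 001100.
Byte 4: 0xA0 = 10100000 (10xxxxxx ✓), payload 100000.
Concatenate: 011111110001100100000 = 0xFE320 (21 bits → U+FE320).

U+FE320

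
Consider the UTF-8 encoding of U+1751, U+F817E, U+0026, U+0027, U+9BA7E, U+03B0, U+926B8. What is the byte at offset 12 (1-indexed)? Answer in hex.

1-indexed offset 12 is 0-indexed offset 11.
U+1751 → 3-byte form E1 9D 91 at offsets 0–2.
U+F817E → 4-byte form F3 B8 85 BE at offsets 3–6.
U+0026 → 1-byte form 26 at offsets 7–7.
U+0027 → 1-byte form 27 at offsets 8–8.
U+9BA7E → 4-byte form F2 9B A9 BE at offsets 9–12.
Offset 11 falls in char 5's range; it's byte 3 of F2 9B A9 BE = 0xA9.

0xA9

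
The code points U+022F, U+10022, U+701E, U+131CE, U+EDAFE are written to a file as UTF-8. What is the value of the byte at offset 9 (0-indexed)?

0xF0

U+022F → 2-byte form C8 AF at offsets 0–1.
U+10022 → 4-byte form F0 90 80 A2 at offsets 2–5.
U+701E → 3-byte form E7 80 9E at offsets 6–8.
U+131CE → 4-byte form F0 93 87 8E at offsets 9–12.
Offset 9 falls in char 4's range; it's byte 1 of F0 93 87 8E = 0xF0.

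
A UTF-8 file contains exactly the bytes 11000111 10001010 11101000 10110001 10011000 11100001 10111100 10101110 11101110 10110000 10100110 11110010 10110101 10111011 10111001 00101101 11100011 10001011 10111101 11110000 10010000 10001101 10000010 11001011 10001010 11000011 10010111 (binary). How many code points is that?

10

Byte at offset 0: 0xC7 = 11000111 → 2-byte char (#1). Advance 2.
Byte at offset 2: 0xE8 = 11101000 → 3-byte char (#2). Advance 3.
Byte at offset 5: 0xE1 = 11100001 → 3-byte char (#3). Advance 3.
Byte at offset 8: 0xEE = 11101110 → 3-byte char (#4). Advance 3.
Byte at offset 11: 0xF2 = 11110010 → 4-byte char (#5). Advance 4.
Byte at offset 15: 0x2D = 00101101 → 1-byte char (#6). Advance 1.
Byte at offset 16: 0xE3 = 11100011 → 3-byte char (#7). Advance 3.
Byte at offset 19: 0xF0 = 11110000 → 4-byte char (#8). Advance 4.
Byte at offset 23: 0xCB = 11001011 → 2-byte char (#9). Advance 2.
Byte at offset 25: 0xC3 = 11000011 → 2-byte char (#10). Advance 2.
Reached end at offset 27 after 10 code points.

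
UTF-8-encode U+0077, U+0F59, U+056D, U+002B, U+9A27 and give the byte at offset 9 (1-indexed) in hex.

0xA8

1-indexed offset 9 is 0-indexed offset 8.
U+0077 → 1-byte form 77 at offsets 0–0.
U+0F59 → 3-byte form E0 BD 99 at offsets 1–3.
U+056D → 2-byte form D5 AD at offsets 4–5.
U+002B → 1-byte form 2B at offsets 6–6.
U+9A27 → 3-byte form E9 A8 A7 at offsets 7–9.
Offset 8 falls in char 5's range; it's byte 2 of E9 A8 A7 = 0xA8.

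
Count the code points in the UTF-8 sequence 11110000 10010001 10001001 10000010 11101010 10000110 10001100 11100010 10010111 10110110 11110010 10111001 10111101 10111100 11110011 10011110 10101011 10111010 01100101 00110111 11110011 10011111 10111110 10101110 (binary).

8

Byte at offset 0: 0xF0 = 11110000 → 4-byte char (#1). Advance 4.
Byte at offset 4: 0xEA = 11101010 → 3-byte char (#2). Advance 3.
Byte at offset 7: 0xE2 = 11100010 → 3-byte char (#3). Advance 3.
Byte at offset 10: 0xF2 = 11110010 → 4-byte char (#4). Advance 4.
Byte at offset 14: 0xF3 = 11110011 → 4-byte char (#5). Advance 4.
Byte at offset 18: 0x65 = 01100101 → 1-byte char (#6). Advance 1.
Byte at offset 19: 0x37 = 00110111 → 1-byte char (#7). Advance 1.
Byte at offset 20: 0xF3 = 11110011 → 4-byte char (#8). Advance 4.
Reached end at offset 24 after 8 code points.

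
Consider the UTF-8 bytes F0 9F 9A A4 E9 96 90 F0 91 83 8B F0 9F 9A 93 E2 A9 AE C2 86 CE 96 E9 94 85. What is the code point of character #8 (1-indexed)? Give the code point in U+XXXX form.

Offset 0: leading byte 0xF0 = 11110000 → 4-byte char #1 = F0 9F 9A A4.
Offset 4: leading byte 0xE9 = 11101001 → 3-byte char #2 = E9 96 90.
Offset 7: leading byte 0xF0 = 11110000 → 4-byte char #3 = F0 91 83 8B.
Offset 11: leading byte 0xF0 = 11110000 → 4-byte char #4 = F0 9F 9A 93.
Offset 15: leading byte 0xE2 = 11100010 → 3-byte char #5 = E2 A9 AE.
Offset 18: leading byte 0xC2 = 11000010 → 2-byte char #6 = C2 86.
Offset 20: leading byte 0xCE = 11001110 → 2-byte char #7 = CE 96.
Offset 22: leading byte 0xE9 = 11101001 → 3-byte char #8 = E9 94 85.
Leading byte 0xE9 = 11101001 matches 1110xxxx → 3-byte sequence.
Byte 1: 0xE9 = 11101001, payload 1001 (4 bits).
Byte 2: 0x94 = 10010100 (10xxxxxx ✓), payload 010100.
Byte 3: 0x85 = 10000101 (10xxxxxx ✓), payload 000101.
Concatenate: 1001010100000101 = 0x9505 (16 bits → U+9505).

U+9505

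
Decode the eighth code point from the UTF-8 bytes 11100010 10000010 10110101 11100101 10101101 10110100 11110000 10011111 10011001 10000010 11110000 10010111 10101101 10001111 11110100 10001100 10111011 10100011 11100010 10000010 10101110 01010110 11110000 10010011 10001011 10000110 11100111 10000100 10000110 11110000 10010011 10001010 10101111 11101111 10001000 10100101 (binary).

U+132C6

Offset 0: leading byte 0xE2 = 11100010 → 3-byte char #1 = E2 82 B5.
Offset 3: leading byte 0xE5 = 11100101 → 3-byte char #2 = E5 AD B4.
Offset 6: leading byte 0xF0 = 11110000 → 4-byte char #3 = F0 9F 99 82.
Offset 10: leading byte 0xF0 = 11110000 → 4-byte char #4 = F0 97 AD 8F.
Offset 14: leading byte 0xF4 = 11110100 → 4-byte char #5 = F4 8C BB A3.
Offset 18: leading byte 0xE2 = 11100010 → 3-byte char #6 = E2 82 AE.
Offset 21: leading byte 0x56 = 01010110 → 1-byte char #7 = 56.
Offset 22: leading byte 0xF0 = 11110000 → 4-byte char #8 = F0 93 8B 86.
Leading byte 0xF0 = 11110000 matches 11110xxx → 4-byte sequence.
Byte 1: 0xF0 = 11110000, payload 000 (3 bits).
Byte 2: 0x93 = 10010011 (10xxxxxx ✓), payload 010011.
Byte 3: 0x8B = 10001011 (10xxxxxx ✓), payload 001011.
Byte 4: 0x86 = 10000110 (10xxxxxx ✓), payload 000110.
Concatenate: 000010011001011000110 = 0x132C6 (21 bits → U+132C6).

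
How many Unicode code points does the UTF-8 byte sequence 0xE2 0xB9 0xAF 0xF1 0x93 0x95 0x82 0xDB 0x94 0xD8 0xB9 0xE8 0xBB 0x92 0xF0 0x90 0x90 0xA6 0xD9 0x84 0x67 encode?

8

Byte at offset 0: 0xE2 = 11100010 → 3-byte char (#1). Advance 3.
Byte at offset 3: 0xF1 = 11110001 → 4-byte char (#2). Advance 4.
Byte at offset 7: 0xDB = 11011011 → 2-byte char (#3). Advance 2.
Byte at offset 9: 0xD8 = 11011000 → 2-byte char (#4). Advance 2.
Byte at offset 11: 0xE8 = 11101000 → 3-byte char (#5). Advance 3.
Byte at offset 14: 0xF0 = 11110000 → 4-byte char (#6). Advance 4.
Byte at offset 18: 0xD9 = 11011001 → 2-byte char (#7). Advance 2.
Byte at offset 20: 0x67 = 01100111 → 1-byte char (#8). Advance 1.
Reached end at offset 21 after 8 code points.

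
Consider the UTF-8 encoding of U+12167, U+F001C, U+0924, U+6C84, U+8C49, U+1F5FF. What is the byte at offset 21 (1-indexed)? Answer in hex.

0xBF

1-indexed offset 21 is 0-indexed offset 20.
U+12167 → 4-byte form F0 92 85 A7 at offsets 0–3.
U+F001C → 4-byte form F3 B0 80 9C at offsets 4–7.
U+0924 → 3-byte form E0 A4 A4 at offsets 8–10.
U+6C84 → 3-byte form E6 B2 84 at offsets 11–13.
U+8C49 → 3-byte form E8 B1 89 at offsets 14–16.
U+1F5FF → 4-byte form F0 9F 97 BF at offsets 17–20.
Offset 20 falls in char 6's range; it's byte 4 of F0 9F 97 BF = 0xBF.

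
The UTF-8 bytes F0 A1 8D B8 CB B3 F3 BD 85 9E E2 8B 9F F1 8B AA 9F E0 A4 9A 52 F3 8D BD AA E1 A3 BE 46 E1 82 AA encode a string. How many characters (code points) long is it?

Byte at offset 0: 0xF0 = 11110000 → 4-byte char (#1). Advance 4.
Byte at offset 4: 0xCB = 11001011 → 2-byte char (#2). Advance 2.
Byte at offset 6: 0xF3 = 11110011 → 4-byte char (#3). Advance 4.
Byte at offset 10: 0xE2 = 11100010 → 3-byte char (#4). Advance 3.
Byte at offset 13: 0xF1 = 11110001 → 4-byte char (#5). Advance 4.
Byte at offset 17: 0xE0 = 11100000 → 3-byte char (#6). Advance 3.
Byte at offset 20: 0x52 = 01010010 → 1-byte char (#7). Advance 1.
Byte at offset 21: 0xF3 = 11110011 → 4-byte char (#8). Advance 4.
Byte at offset 25: 0xE1 = 11100001 → 3-byte char (#9). Advance 3.
Byte at offset 28: 0x46 = 01000110 → 1-byte char (#10). Advance 1.
Byte at offset 29: 0xE1 = 11100001 → 3-byte char (#11). Advance 3.
Reached end at offset 32 after 11 code points.

11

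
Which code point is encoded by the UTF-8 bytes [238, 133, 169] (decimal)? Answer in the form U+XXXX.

Leading byte 0xEE = 11101110 matches 1110xxxx → 3-byte sequence.
Byte 1: 0xEE = 11101110, payload 1110 (4 bits).
Byte 2: 0x85 = 10000101 (10xxxxxx ✓), payload 000101.
Byte 3: 0xA9 = 10101001 (10xxxxxx ✓), payload 101001.
Concatenate: 1110000101101001 = 0xE169 (16 bits → U+E169).

U+E169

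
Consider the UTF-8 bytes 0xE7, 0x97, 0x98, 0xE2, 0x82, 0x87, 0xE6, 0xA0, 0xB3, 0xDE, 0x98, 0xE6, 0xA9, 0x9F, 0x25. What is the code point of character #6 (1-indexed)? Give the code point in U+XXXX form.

U+0025

Offset 0: leading byte 0xE7 = 11100111 → 3-byte char #1 = E7 97 98.
Offset 3: leading byte 0xE2 = 11100010 → 3-byte char #2 = E2 82 87.
Offset 6: leading byte 0xE6 = 11100110 → 3-byte char #3 = E6 A0 B3.
Offset 9: leading byte 0xDE = 11011110 → 2-byte char #4 = DE 98.
Offset 11: leading byte 0xE6 = 11100110 → 3-byte char #5 = E6 A9 9F.
Offset 14: leading byte 0x25 = 00100101 → 1-byte char #6 = 25.
Leading byte 0x25 = 00100101 matches 0xxxxxxx → 1-byte sequence.
Byte 1: 0x25 = 00100101, payload 0100101 (7 bits).
Concatenate: 0100101 = 0x25 (7 bits → U+0025).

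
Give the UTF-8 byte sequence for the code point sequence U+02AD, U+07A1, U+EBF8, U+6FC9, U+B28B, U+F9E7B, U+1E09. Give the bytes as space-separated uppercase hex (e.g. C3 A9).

U+02AD: 2-byte form → CA AD.
U+07A1: 2-byte form → DE A1.
U+EBF8: 3-byte form → EE AF B8.
U+6FC9: 3-byte form → E6 BF 89.
U+B28B: 3-byte form → EB 8A 8B.
U+F9E7B: 4-byte form → F3 B9 B9 BB.
U+1E09: 3-byte form → E1 B8 89.
Concatenated (20 bytes): CA AD DE A1 EE AF B8 E6 BF 89 EB 8A 8B F3 B9 B9 BB E1 B8 89.

CA AD DE A1 EE AF B8 E6 BF 89 EB 8A 8B F3 B9 B9 BB E1 B8 89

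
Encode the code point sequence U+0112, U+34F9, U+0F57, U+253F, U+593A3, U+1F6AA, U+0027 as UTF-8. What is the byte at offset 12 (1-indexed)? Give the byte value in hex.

0xF1

1-indexed offset 12 is 0-indexed offset 11.
U+0112 → 2-byte form C4 92 at offsets 0–1.
U+34F9 → 3-byte form E3 93 B9 at offsets 2–4.
U+0F57 → 3-byte form E0 BD 97 at offsets 5–7.
U+253F → 3-byte form E2 94 BF at offsets 8–10.
U+593A3 → 4-byte form F1 99 8E A3 at offsets 11–14.
Offset 11 falls in char 5's range; it's byte 1 of F1 99 8E A3 = 0xF1.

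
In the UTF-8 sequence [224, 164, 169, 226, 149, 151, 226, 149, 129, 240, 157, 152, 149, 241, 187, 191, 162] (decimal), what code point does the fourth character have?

Offset 0: leading byte 0xE0 = 11100000 → 3-byte char #1 = E0 A4 A9.
Offset 3: leading byte 0xE2 = 11100010 → 3-byte char #2 = E2 95 97.
Offset 6: leading byte 0xE2 = 11100010 → 3-byte char #3 = E2 95 81.
Offset 9: leading byte 0xF0 = 11110000 → 4-byte char #4 = F0 9D 98 95.
Leading byte 0xF0 = 11110000 matches 11110xxx → 4-byte sequence.
Byte 1: 0xF0 = 11110000, payload 000 (3 bits).
Byte 2: 0x9D = 10011101 (10xxxxxx ✓), payload 011101.
Byte 3: 0x98 = 10011000 (10xxxxxx ✓), payload 011000.
Byte 4: 0x95 = 10010101 (10xxxxxx ✓), payload 010101.
Concatenate: 000011101011000010101 = 0x1D615 (21 bits → U+1D615).

U+1D615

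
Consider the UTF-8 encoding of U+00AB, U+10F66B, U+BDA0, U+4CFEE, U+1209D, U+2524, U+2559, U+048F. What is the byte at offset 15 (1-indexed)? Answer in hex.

1-indexed offset 15 is 0-indexed offset 14.
U+00AB → 2-byte form C2 AB at offsets 0–1.
U+10F66B → 4-byte form F4 8F 99 AB at offsets 2–5.
U+BDA0 → 3-byte form EB B6 A0 at offsets 6–8.
U+4CFEE → 4-byte form F1 8C BF AE at offsets 9–12.
U+1209D → 4-byte form F0 92 82 9D at offsets 13–16.
Offset 14 falls in char 5's range; it's byte 2 of F0 92 82 9D = 0x92.

0x92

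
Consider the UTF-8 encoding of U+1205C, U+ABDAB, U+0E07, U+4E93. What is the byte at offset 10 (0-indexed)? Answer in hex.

0x87

U+1205C → 4-byte form F0 92 81 9C at offsets 0–3.
U+ABDAB → 4-byte form F2 AB B6 AB at offsets 4–7.
U+0E07 → 3-byte form E0 B8 87 at offsets 8–10.
Offset 10 falls in char 3's range; it's byte 3 of E0 B8 87 = 0x87.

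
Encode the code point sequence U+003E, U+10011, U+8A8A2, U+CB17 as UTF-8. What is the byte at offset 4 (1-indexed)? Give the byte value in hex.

1-indexed offset 4 is 0-indexed offset 3.
U+003E → 1-byte form 3E at offsets 0–0.
U+10011 → 4-byte form F0 90 80 91 at offsets 1–4.
Offset 3 falls in char 2's range; it's byte 3 of F0 90 80 91 = 0x80.

0x80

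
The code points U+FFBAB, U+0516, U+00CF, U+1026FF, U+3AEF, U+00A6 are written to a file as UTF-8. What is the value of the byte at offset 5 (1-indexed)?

0xD4

1-indexed offset 5 is 0-indexed offset 4.
U+FFBAB → 4-byte form F3 BF AE AB at offsets 0–3.
U+0516 → 2-byte form D4 96 at offsets 4–5.
Offset 4 falls in char 2's range; it's byte 1 of D4 96 = 0xD4.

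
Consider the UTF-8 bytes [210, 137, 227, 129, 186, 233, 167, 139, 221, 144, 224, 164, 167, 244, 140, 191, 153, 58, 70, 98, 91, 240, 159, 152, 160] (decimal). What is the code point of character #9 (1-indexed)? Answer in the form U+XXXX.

Offset 0: leading byte 0xD2 = 11010010 → 2-byte char #1 = D2 89.
Offset 2: leading byte 0xE3 = 11100011 → 3-byte char #2 = E3 81 BA.
Offset 5: leading byte 0xE9 = 11101001 → 3-byte char #3 = E9 A7 8B.
Offset 8: leading byte 0xDD = 11011101 → 2-byte char #4 = DD 90.
Offset 10: leading byte 0xE0 = 11100000 → 3-byte char #5 = E0 A4 A7.
Offset 13: leading byte 0xF4 = 11110100 → 4-byte char #6 = F4 8C BF 99.
Offset 17: leading byte 0x3A = 00111010 → 1-byte char #7 = 3A.
Offset 18: leading byte 0x46 = 01000110 → 1-byte char #8 = 46.
Offset 19: leading byte 0x62 = 01100010 → 1-byte char #9 = 62.
Leading byte 0x62 = 01100010 matches 0xxxxxxx → 1-byte sequence.
Byte 1: 0x62 = 01100010, payload 1100010 (7 bits).
Concatenate: 1100010 = 0x62 (7 bits → U+0062).

U+0062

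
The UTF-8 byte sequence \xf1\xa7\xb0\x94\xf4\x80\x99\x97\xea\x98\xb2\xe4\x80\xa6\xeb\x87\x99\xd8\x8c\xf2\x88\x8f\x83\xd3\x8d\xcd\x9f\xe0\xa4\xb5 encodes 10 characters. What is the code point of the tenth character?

Offset 0: leading byte 0xF1 = 11110001 → 4-byte char #1 = F1 A7 B0 94.
Offset 4: leading byte 0xF4 = 11110100 → 4-byte char #2 = F4 80 99 97.
Offset 8: leading byte 0xEA = 11101010 → 3-byte char #3 = EA 98 B2.
Offset 11: leading byte 0xE4 = 11100100 → 3-byte char #4 = E4 80 A6.
Offset 14: leading byte 0xEB = 11101011 → 3-byte char #5 = EB 87 99.
Offset 17: leading byte 0xD8 = 11011000 → 2-byte char #6 = D8 8C.
Offset 19: leading byte 0xF2 = 11110010 → 4-byte char #7 = F2 88 8F 83.
Offset 23: leading byte 0xD3 = 11010011 → 2-byte char #8 = D3 8D.
Offset 25: leading byte 0xCD = 11001101 → 2-byte char #9 = CD 9F.
Offset 27: leading byte 0xE0 = 11100000 → 3-byte char #10 = E0 A4 B5.
Leading byte 0xE0 = 11100000 matches 1110xxxx → 3-byte sequence.
Byte 1: 0xE0 = 11100000, payload 0000 (4 bits).
Byte 2: 0xA4 = 10100100 (10xxxxxx ✓), payload 100100.
Byte 3: 0xB5 = 10110101 (10xxxxxx ✓), payload 110101.
Concatenate: 0000100100110101 = 0x935 (16 bits → U+0935).

U+0935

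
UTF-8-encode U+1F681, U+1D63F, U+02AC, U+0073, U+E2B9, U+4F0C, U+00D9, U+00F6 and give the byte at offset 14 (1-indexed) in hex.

0xB9

1-indexed offset 14 is 0-indexed offset 13.
U+1F681 → 4-byte form F0 9F 9A 81 at offsets 0–3.
U+1D63F → 4-byte form F0 9D 98 BF at offsets 4–7.
U+02AC → 2-byte form CA AC at offsets 8–9.
U+0073 → 1-byte form 73 at offsets 10–10.
U+E2B9 → 3-byte form EE 8A B9 at offsets 11–13.
Offset 13 falls in char 5's range; it's byte 3 of EE 8A B9 = 0xB9.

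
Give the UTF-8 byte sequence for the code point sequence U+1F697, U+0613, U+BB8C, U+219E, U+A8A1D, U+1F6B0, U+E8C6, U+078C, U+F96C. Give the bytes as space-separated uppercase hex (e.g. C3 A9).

U+1F697: 4-byte form → F0 9F 9A 97.
U+0613: 2-byte form → D8 93.
U+BB8C: 3-byte form → EB AE 8C.
U+219E: 3-byte form → E2 86 9E.
U+A8A1D: 4-byte form → F2 A8 A8 9D.
U+1F6B0: 4-byte form → F0 9F 9A B0.
U+E8C6: 3-byte form → EE A3 86.
U+078C: 2-byte form → DE 8C.
U+F96C: 3-byte form → EF A5 AC.
Concatenated (28 bytes): F0 9F 9A 97 D8 93 EB AE 8C E2 86 9E F2 A8 A8 9D F0 9F 9A B0 EE A3 86 DE 8C EF A5 AC.

F0 9F 9A 97 D8 93 EB AE 8C E2 86 9E F2 A8 A8 9D F0 9F 9A B0 EE A3 86 DE 8C EF A5 AC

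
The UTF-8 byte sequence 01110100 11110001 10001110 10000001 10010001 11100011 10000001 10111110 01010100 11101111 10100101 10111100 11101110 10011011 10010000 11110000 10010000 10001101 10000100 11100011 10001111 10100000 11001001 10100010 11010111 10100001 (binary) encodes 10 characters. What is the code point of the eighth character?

Offset 0: leading byte 0x74 = 01110100 → 1-byte char #1 = 74.
Offset 1: leading byte 0xF1 = 11110001 → 4-byte char #2 = F1 8E 81 91.
Offset 5: leading byte 0xE3 = 11100011 → 3-byte char #3 = E3 81 BE.
Offset 8: leading byte 0x54 = 01010100 → 1-byte char #4 = 54.
Offset 9: leading byte 0xEF = 11101111 → 3-byte char #5 = EF A5 BC.
Offset 12: leading byte 0xEE = 11101110 → 3-byte char #6 = EE 9B 90.
Offset 15: leading byte 0xF0 = 11110000 → 4-byte char #7 = F0 90 8D 84.
Offset 19: leading byte 0xE3 = 11100011 → 3-byte char #8 = E3 8F A0.
Leading byte 0xE3 = 11100011 matches 1110xxxx → 3-byte sequence.
Byte 1: 0xE3 = 11100011, payload 0011 (4 bits).
Byte 2: 0x8F = 10001111 (10xxxxxx ✓), payload 001111.
Byte 3: 0xA0 = 10100000 (10xxxxxx ✓), payload 100000.
Concatenate: 0011001111100000 = 0x33E0 (16 bits → U+33E0).

U+33E0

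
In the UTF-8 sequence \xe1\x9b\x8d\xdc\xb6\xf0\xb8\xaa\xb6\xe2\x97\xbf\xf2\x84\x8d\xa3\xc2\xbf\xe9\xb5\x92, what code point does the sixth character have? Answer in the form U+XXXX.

U+00BF

Offset 0: leading byte 0xE1 = 11100001 → 3-byte char #1 = E1 9B 8D.
Offset 3: leading byte 0xDC = 11011100 → 2-byte char #2 = DC B6.
Offset 5: leading byte 0xF0 = 11110000 → 4-byte char #3 = F0 B8 AA B6.
Offset 9: leading byte 0xE2 = 11100010 → 3-byte char #4 = E2 97 BF.
Offset 12: leading byte 0xF2 = 11110010 → 4-byte char #5 = F2 84 8D A3.
Offset 16: leading byte 0xC2 = 11000010 → 2-byte char #6 = C2 BF.
Leading byte 0xC2 = 11000010 matches 110xxxxx → 2-byte sequence.
Byte 1: 0xC2 = 11000010, payload 00010 (5 bits).
Byte 2: 0xBF = 10111111 (10xxxxxx ✓), payload 111111.
Concatenate: 00010111111 = 0xBF (11 bits → U+00BF).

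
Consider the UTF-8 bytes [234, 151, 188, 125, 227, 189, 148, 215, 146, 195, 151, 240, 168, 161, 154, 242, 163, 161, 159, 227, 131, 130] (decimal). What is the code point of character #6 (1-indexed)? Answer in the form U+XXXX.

U+2885A

Offset 0: leading byte 0xEA = 11101010 → 3-byte char #1 = EA 97 BC.
Offset 3: leading byte 0x7D = 01111101 → 1-byte char #2 = 7D.
Offset 4: leading byte 0xE3 = 11100011 → 3-byte char #3 = E3 BD 94.
Offset 7: leading byte 0xD7 = 11010111 → 2-byte char #4 = D7 92.
Offset 9: leading byte 0xC3 = 11000011 → 2-byte char #5 = C3 97.
Offset 11: leading byte 0xF0 = 11110000 → 4-byte char #6 = F0 A8 A1 9A.
Leading byte 0xF0 = 11110000 matches 11110xxx → 4-byte sequence.
Byte 1: 0xF0 = 11110000, payload 000 (3 bits).
Byte 2: 0xA8 = 10101000 (10xxxxxx ✓), payload 101000.
Byte 3: 0xA1 = 10100001 (10xxxxxx ✓), payload 100001.
Byte 4: 0x9A = 10011010 (10xxxxxx ✓), payload 011010.
Concatenate: 000101000100001011010 = 0x2885A (21 bits → U+2885A).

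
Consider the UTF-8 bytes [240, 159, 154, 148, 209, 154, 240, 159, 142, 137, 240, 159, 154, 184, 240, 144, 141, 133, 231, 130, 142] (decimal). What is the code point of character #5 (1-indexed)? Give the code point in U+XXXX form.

Offset 0: leading byte 0xF0 = 11110000 → 4-byte char #1 = F0 9F 9A 94.
Offset 4: leading byte 0xD1 = 11010001 → 2-byte char #2 = D1 9A.
Offset 6: leading byte 0xF0 = 11110000 → 4-byte char #3 = F0 9F 8E 89.
Offset 10: leading byte 0xF0 = 11110000 → 4-byte char #4 = F0 9F 9A B8.
Offset 14: leading byte 0xF0 = 11110000 → 4-byte char #5 = F0 90 8D 85.
Leading byte 0xF0 = 11110000 matches 11110xxx → 4-byte sequence.
Byte 1: 0xF0 = 11110000, payload 000 (3 bits).
Byte 2: 0x90 = 10010000 (10xxxxxx ✓), payload 010000.
Byte 3: 0x8D = 10001101 (10xxxxxx ✓), payload 001101.
Byte 4: 0x85 = 10000101 (10xxxxxx ✓), payload 000101.
Concatenate: 000010000001101000101 = 0x10345 (21 bits → U+10345).

U+10345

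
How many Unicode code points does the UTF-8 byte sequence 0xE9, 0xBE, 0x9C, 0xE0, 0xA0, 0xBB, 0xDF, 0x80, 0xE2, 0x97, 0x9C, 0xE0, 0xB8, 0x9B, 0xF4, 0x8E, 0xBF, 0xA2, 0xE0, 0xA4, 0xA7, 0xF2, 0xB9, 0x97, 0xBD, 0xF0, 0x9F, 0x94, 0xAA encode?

Byte at offset 0: 0xE9 = 11101001 → 3-byte char (#1). Advance 3.
Byte at offset 3: 0xE0 = 11100000 → 3-byte char (#2). Advance 3.
Byte at offset 6: 0xDF = 11011111 → 2-byte char (#3). Advance 2.
Byte at offset 8: 0xE2 = 11100010 → 3-byte char (#4). Advance 3.
Byte at offset 11: 0xE0 = 11100000 → 3-byte char (#5). Advance 3.
Byte at offset 14: 0xF4 = 11110100 → 4-byte char (#6). Advance 4.
Byte at offset 18: 0xE0 = 11100000 → 3-byte char (#7). Advance 3.
Byte at offset 21: 0xF2 = 11110010 → 4-byte char (#8). Advance 4.
Byte at offset 25: 0xF0 = 11110000 → 4-byte char (#9). Advance 4.
Reached end at offset 29 after 9 code points.

9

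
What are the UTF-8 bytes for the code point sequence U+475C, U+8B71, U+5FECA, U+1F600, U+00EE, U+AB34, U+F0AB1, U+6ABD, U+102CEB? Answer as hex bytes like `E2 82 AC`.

E4 9D 9C E8 AD B1 F1 9F BB 8A F0 9F 98 80 C3 AE EA AC B4 F3 B0 AA B1 E6 AA BD F4 82 B3 AB

U+475C: 3-byte form → E4 9D 9C.
U+8B71: 3-byte form → E8 AD B1.
U+5FECA: 4-byte form → F1 9F BB 8A.
U+1F600: 4-byte form → F0 9F 98 80.
U+00EE: 2-byte form → C3 AE.
U+AB34: 3-byte form → EA AC B4.
U+F0AB1: 4-byte form → F3 B0 AA B1.
U+6ABD: 3-byte form → E6 AA BD.
U+102CEB: 4-byte form → F4 82 B3 AB.
Concatenated (30 bytes): E4 9D 9C E8 AD B1 F1 9F BB 8A F0 9F 98 80 C3 AE EA AC B4 F3 B0 AA B1 E6 AA BD F4 82 B3 AB.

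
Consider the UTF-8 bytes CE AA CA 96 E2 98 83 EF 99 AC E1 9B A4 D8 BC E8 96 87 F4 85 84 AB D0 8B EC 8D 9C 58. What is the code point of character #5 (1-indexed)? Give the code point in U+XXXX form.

Offset 0: leading byte 0xCE = 11001110 → 2-byte char #1 = CE AA.
Offset 2: leading byte 0xCA = 11001010 → 2-byte char #2 = CA 96.
Offset 4: leading byte 0xE2 = 11100010 → 3-byte char #3 = E2 98 83.
Offset 7: leading byte 0xEF = 11101111 → 3-byte char #4 = EF 99 AC.
Offset 10: leading byte 0xE1 = 11100001 → 3-byte char #5 = E1 9B A4.
Leading byte 0xE1 = 11100001 matches 1110xxxx → 3-byte sequence.
Byte 1: 0xE1 = 11100001, payload 0001 (4 bits).
Byte 2: 0x9B = 10011011 (10xxxxxx ✓), payload 011011.
Byte 3: 0xA4 = 10100100 (10xxxxxx ✓), payload 100100.
Concatenate: 0001011011100100 = 0x16E4 (16 bits → U+16E4).

U+16E4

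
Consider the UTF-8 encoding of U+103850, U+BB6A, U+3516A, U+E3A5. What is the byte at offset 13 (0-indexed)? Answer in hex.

U+103850 → 4-byte form F4 83 A1 90 at offsets 0–3.
U+BB6A → 3-byte form EB AD AA at offsets 4–6.
U+3516A → 4-byte form F0 B5 85 AA at offsets 7–10.
U+E3A5 → 3-byte form EE 8E A5 at offsets 11–13.
Offset 13 falls in char 4's range; it's byte 3 of EE 8E A5 = 0xA5.

0xA5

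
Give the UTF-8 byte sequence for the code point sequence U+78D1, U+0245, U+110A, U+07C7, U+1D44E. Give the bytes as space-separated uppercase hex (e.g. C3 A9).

E7 A3 91 C9 85 E1 84 8A DF 87 F0 9D 91 8E

U+78D1: 3-byte form → E7 A3 91.
U+0245: 2-byte form → C9 85.
U+110A: 3-byte form → E1 84 8A.
U+07C7: 2-byte form → DF 87.
U+1D44E: 4-byte form → F0 9D 91 8E.
Concatenated (14 bytes): E7 A3 91 C9 85 E1 84 8A DF 87 F0 9D 91 8E.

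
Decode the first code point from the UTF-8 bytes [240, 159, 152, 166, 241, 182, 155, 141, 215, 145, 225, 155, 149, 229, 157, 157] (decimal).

U+1F626

Offset 0: leading byte 0xF0 = 11110000 → 4-byte char #1 = F0 9F 98 A6.
Leading byte 0xF0 = 11110000 matches 11110xxx → 4-byte sequence.
Byte 1: 0xF0 = 11110000, payload 000 (3 bits).
Byte 2: 0x9F = 10011111 (10xxxxxx ✓), payload 011111.
Byte 3: 0x98 = 10011000 (10xxxxxx ✓), payload 011000.
Byte 4: 0xA6 = 10100110 (10xxxxxx ✓), payload 100110.
Concatenate: 000011111011000100110 = 0x1F626 (21 bits → U+1F626).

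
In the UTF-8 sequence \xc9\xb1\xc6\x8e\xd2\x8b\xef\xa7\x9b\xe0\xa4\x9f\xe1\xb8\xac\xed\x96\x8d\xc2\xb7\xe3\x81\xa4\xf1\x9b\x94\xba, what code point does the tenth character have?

U+5B53A

Offset 0: leading byte 0xC9 = 11001001 → 2-byte char #1 = C9 B1.
Offset 2: leading byte 0xC6 = 11000110 → 2-byte char #2 = C6 8E.
Offset 4: leading byte 0xD2 = 11010010 → 2-byte char #3 = D2 8B.
Offset 6: leading byte 0xEF = 11101111 → 3-byte char #4 = EF A7 9B.
Offset 9: leading byte 0xE0 = 11100000 → 3-byte char #5 = E0 A4 9F.
Offset 12: leading byte 0xE1 = 11100001 → 3-byte char #6 = E1 B8 AC.
Offset 15: leading byte 0xED = 11101101 → 3-byte char #7 = ED 96 8D.
Offset 18: leading byte 0xC2 = 11000010 → 2-byte char #8 = C2 B7.
Offset 20: leading byte 0xE3 = 11100011 → 3-byte char #9 = E3 81 A4.
Offset 23: leading byte 0xF1 = 11110001 → 4-byte char #10 = F1 9B 94 BA.
Leading byte 0xF1 = 11110001 matches 11110xxx → 4-byte sequence.
Byte 1: 0xF1 = 11110001, payload 001 (3 bits).
Byte 2: 0x9B = 10011011 (10xxxxxx ✓), payload 011011.
Byte 3: 0x94 = 10010100 (10xxxxxx ✓), payload 010100.
Byte 4: 0xBA = 10111010 (10xxxxxx ✓), payload 111010.
Concatenate: 001011011010100111010 = 0x5B53A (21 bits → U+5B53A).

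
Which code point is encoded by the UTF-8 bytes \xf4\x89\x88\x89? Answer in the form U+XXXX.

Leading byte 0xF4 = 11110100 matches 11110xxx → 4-byte sequence.
Byte 1: 0xF4 = 11110100, payload 100 (3 bits).
Byte 2: 0x89 = 10001001 (10xxxxxx ✓), payload 001001.
Byte 3: 0x88 = 10001000 (10xxxxxx ✓), payload 001000.
Byte 4: 0x89 = 10001001 (10xxxxxx ✓), payload 001001.
Concatenate: 100001001001000001001 = 0x109209 (21 bits → U+109209).

U+109209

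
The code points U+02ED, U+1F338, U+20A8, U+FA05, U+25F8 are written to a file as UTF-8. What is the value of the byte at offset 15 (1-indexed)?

0xB8

1-indexed offset 15 is 0-indexed offset 14.
U+02ED → 2-byte form CB AD at offsets 0–1.
U+1F338 → 4-byte form F0 9F 8C B8 at offsets 2–5.
U+20A8 → 3-byte form E2 82 A8 at offsets 6–8.
U+FA05 → 3-byte form EF A8 85 at offsets 9–11.
U+25F8 → 3-byte form E2 97 B8 at offsets 12–14.
Offset 14 falls in char 5's range; it's byte 3 of E2 97 B8 = 0xB8.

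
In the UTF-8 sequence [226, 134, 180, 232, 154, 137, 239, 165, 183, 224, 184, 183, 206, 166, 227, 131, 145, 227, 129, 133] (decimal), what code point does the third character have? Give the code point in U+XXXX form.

Offset 0: leading byte 0xE2 = 11100010 → 3-byte char #1 = E2 86 B4.
Offset 3: leading byte 0xE8 = 11101000 → 3-byte char #2 = E8 9A 89.
Offset 6: leading byte 0xEF = 11101111 → 3-byte char #3 = EF A5 B7.
Leading byte 0xEF = 11101111 matches 1110xxxx → 3-byte sequence.
Byte 1: 0xEF = 11101111, payload 1111 (4 bits).
Byte 2: 0xA5 = 10100101 (10xxxxxx ✓), payload 100101.
Byte 3: 0xB7 = 10110111 (10xxxxxx ✓), payload 110111.
Concatenate: 1111100101110111 = 0xF977 (16 bits → U+F977).

U+F977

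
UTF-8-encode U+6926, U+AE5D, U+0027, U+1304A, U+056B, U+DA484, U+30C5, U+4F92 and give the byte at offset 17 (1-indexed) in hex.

0x84

1-indexed offset 17 is 0-indexed offset 16.
U+6926 → 3-byte form E6 A4 A6 at offsets 0–2.
U+AE5D → 3-byte form EA B9 9D at offsets 3–5.
U+0027 → 1-byte form 27 at offsets 6–6.
U+1304A → 4-byte form F0 93 81 8A at offsets 7–10.
U+056B → 2-byte form D5 AB at offsets 11–12.
U+DA484 → 4-byte form F3 9A 92 84 at offsets 13–16.
Offset 16 falls in char 6's range; it's byte 4 of F3 9A 92 84 = 0x84.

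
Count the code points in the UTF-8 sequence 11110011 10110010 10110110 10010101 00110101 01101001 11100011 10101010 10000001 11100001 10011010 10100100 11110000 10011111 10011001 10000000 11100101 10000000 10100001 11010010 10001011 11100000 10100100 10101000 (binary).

9

Byte at offset 0: 0xF3 = 11110011 → 4-byte char (#1). Advance 4.
Byte at offset 4: 0x35 = 00110101 → 1-byte char (#2). Advance 1.
Byte at offset 5: 0x69 = 01101001 → 1-byte char (#3). Advance 1.
Byte at offset 6: 0xE3 = 11100011 → 3-byte char (#4). Advance 3.
Byte at offset 9: 0xE1 = 11100001 → 3-byte char (#5). Advance 3.
Byte at offset 12: 0xF0 = 11110000 → 4-byte char (#6). Advance 4.
Byte at offset 16: 0xE5 = 11100101 → 3-byte char (#7). Advance 3.
Byte at offset 19: 0xD2 = 11010010 → 2-byte char (#8). Advance 2.
Byte at offset 21: 0xE0 = 11100000 → 3-byte char (#9). Advance 3.
Reached end at offset 24 after 9 code points.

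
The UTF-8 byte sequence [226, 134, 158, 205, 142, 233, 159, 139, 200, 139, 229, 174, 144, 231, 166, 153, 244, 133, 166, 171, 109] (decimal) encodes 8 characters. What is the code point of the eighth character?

U+006D

Offset 0: leading byte 0xE2 = 11100010 → 3-byte char #1 = E2 86 9E.
Offset 3: leading byte 0xCD = 11001101 → 2-byte char #2 = CD 8E.
Offset 5: leading byte 0xE9 = 11101001 → 3-byte char #3 = E9 9F 8B.
Offset 8: leading byte 0xC8 = 11001000 → 2-byte char #4 = C8 8B.
Offset 10: leading byte 0xE5 = 11100101 → 3-byte char #5 = E5 AE 90.
Offset 13: leading byte 0xE7 = 11100111 → 3-byte char #6 = E7 A6 99.
Offset 16: leading byte 0xF4 = 11110100 → 4-byte char #7 = F4 85 A6 AB.
Offset 20: leading byte 0x6D = 01101101 → 1-byte char #8 = 6D.
Leading byte 0x6D = 01101101 matches 0xxxxxxx → 1-byte sequence.
Byte 1: 0x6D = 01101101, payload 1101101 (7 bits).
Concatenate: 1101101 = 0x6D (7 bits → U+006D).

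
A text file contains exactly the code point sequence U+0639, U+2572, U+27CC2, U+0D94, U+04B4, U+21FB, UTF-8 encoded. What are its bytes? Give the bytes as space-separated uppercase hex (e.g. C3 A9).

D8 B9 E2 95 B2 F0 A7 B3 82 E0 B6 94 D2 B4 E2 87 BB

U+0639: 2-byte form → D8 B9.
U+2572: 3-byte form → E2 95 B2.
U+27CC2: 4-byte form → F0 A7 B3 82.
U+0D94: 3-byte form → E0 B6 94.
U+04B4: 2-byte form → D2 B4.
U+21FB: 3-byte form → E2 87 BB.
Concatenated (17 bytes): D8 B9 E2 95 B2 F0 A7 B3 82 E0 B6 94 D2 B4 E2 87 BB.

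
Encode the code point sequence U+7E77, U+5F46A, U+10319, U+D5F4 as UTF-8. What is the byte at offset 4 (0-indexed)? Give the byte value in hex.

0x9F

U+7E77 → 3-byte form E7 B9 B7 at offsets 0–2.
U+5F46A → 4-byte form F1 9F 91 AA at offsets 3–6.
Offset 4 falls in char 2's range; it's byte 2 of F1 9F 91 AA = 0x9F.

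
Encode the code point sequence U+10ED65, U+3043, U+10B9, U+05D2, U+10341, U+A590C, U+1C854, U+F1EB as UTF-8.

U+10ED65: 4-byte form → F4 8E B5 A5.
U+3043: 3-byte form → E3 81 83.
U+10B9: 3-byte form → E1 82 B9.
U+05D2: 2-byte form → D7 92.
U+10341: 4-byte form → F0 90 8D 81.
U+A590C: 4-byte form → F2 A5 A4 8C.
U+1C854: 4-byte form → F0 9C A1 94.
U+F1EB: 3-byte form → EF 87 AB.
Concatenated (27 bytes): F4 8E B5 A5 E3 81 83 E1 82 B9 D7 92 F0 90 8D 81 F2 A5 A4 8C F0 9C A1 94 EF 87 AB.

F4 8E B5 A5 E3 81 83 E1 82 B9 D7 92 F0 90 8D 81 F2 A5 A4 8C F0 9C A1 94 EF 87 AB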